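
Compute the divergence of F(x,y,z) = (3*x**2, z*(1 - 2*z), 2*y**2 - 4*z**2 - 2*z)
6*x - 8*z - 2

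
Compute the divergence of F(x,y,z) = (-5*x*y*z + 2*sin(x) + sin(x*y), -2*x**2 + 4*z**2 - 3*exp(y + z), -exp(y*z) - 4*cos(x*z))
4*x*sin(x*z) - 5*y*z - y*exp(y*z) + y*cos(x*y) - 3*exp(y + z) + 2*cos(x)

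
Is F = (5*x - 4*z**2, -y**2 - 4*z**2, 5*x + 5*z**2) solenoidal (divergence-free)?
No, ∇·F = -2*y + 10*z + 5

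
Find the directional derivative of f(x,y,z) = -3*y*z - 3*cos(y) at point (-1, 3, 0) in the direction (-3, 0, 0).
0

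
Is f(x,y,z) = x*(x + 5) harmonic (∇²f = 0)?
No, ∇²f = 2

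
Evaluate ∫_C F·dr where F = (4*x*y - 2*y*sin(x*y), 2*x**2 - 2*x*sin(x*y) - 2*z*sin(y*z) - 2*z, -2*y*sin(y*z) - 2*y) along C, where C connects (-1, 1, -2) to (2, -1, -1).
-16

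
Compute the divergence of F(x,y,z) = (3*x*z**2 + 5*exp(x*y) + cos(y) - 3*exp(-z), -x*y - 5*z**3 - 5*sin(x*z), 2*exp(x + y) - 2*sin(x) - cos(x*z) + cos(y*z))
x*sin(x*z) - x + 5*y*exp(x*y) - y*sin(y*z) + 3*z**2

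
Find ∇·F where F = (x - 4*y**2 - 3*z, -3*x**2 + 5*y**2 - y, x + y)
10*y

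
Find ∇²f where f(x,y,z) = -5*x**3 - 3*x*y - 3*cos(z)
-30*x + 3*cos(z)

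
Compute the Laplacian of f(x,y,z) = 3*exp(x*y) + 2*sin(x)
3*x**2*exp(x*y) + 3*y**2*exp(x*y) - 2*sin(x)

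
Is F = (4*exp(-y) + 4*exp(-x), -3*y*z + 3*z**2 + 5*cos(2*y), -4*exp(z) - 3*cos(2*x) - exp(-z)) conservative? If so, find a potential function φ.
No, ∇×F = (3*y - 6*z, -6*sin(2*x), 4*exp(-y)) ≠ 0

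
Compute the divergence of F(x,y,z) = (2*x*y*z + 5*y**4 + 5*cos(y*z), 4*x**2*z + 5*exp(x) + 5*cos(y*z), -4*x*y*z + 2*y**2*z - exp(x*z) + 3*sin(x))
-4*x*y - x*exp(x*z) + 2*y**2 + 2*y*z - 5*z*sin(y*z)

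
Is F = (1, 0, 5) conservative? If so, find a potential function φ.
Yes, F is conservative. φ = x + 5*z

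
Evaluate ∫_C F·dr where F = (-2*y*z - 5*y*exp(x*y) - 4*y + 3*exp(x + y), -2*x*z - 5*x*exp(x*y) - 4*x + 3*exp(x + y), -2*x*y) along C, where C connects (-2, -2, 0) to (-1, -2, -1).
-5*exp(2) - 3*exp(-4) + 3*exp(-3) + 12 + 5*exp(4)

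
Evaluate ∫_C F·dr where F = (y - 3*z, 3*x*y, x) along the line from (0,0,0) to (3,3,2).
51/2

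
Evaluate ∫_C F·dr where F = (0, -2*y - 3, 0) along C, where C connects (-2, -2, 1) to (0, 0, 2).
-2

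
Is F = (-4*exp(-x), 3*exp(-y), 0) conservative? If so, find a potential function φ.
Yes, F is conservative. φ = -3*exp(-y) + 4*exp(-x)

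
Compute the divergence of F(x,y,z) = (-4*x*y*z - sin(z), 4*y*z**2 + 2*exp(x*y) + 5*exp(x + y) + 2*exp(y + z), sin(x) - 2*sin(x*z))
2*x*exp(x*y) - 2*x*cos(x*z) - 4*y*z + 4*z**2 + 5*exp(x + y) + 2*exp(y + z)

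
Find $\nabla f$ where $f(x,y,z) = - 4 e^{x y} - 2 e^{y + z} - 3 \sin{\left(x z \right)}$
(-4*y*exp(x*y) - 3*z*cos(x*z), -4*x*exp(x*y) - 2*exp(y + z), -3*x*cos(x*z) - 2*exp(y + z))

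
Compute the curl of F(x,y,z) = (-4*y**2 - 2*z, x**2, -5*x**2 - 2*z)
(0, 10*x - 2, 2*x + 8*y)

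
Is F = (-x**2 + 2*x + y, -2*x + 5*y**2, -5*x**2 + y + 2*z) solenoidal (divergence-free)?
No, ∇·F = -2*x + 10*y + 4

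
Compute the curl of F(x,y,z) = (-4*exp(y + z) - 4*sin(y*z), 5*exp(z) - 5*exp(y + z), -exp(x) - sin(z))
(-5*exp(z) + 5*exp(y + z), -4*y*cos(y*z) + exp(x) - 4*exp(y + z), 4*z*cos(y*z) + 4*exp(y + z))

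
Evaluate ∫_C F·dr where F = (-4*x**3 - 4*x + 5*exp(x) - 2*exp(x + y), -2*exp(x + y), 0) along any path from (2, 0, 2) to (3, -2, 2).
-75 - 3*exp(2) - 2*E + 5*exp(3)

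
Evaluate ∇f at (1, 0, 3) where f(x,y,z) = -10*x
(-10, 0, 0)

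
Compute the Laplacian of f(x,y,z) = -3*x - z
0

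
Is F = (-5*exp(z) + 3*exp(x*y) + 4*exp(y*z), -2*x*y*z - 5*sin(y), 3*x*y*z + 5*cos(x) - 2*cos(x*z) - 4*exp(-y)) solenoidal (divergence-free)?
No, ∇·F = 3*x*y - 2*x*z + 2*x*sin(x*z) + 3*y*exp(x*y) - 5*cos(y)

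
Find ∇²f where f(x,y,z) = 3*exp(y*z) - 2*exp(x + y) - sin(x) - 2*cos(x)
3*y**2*exp(y*z) + 3*z**2*exp(y*z) - 4*exp(x + y) + sin(x) + 2*cos(x)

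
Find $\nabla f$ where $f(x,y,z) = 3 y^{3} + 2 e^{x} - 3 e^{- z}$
(2*exp(x), 9*y**2, 3*exp(-z))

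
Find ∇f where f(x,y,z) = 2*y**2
(0, 4*y, 0)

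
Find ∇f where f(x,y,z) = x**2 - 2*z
(2*x, 0, -2)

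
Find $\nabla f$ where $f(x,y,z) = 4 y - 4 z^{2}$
(0, 4, -8*z)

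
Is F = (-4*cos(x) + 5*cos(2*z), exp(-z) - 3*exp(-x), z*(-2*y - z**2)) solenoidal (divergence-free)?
No, ∇·F = -2*y - 3*z**2 + 4*sin(x)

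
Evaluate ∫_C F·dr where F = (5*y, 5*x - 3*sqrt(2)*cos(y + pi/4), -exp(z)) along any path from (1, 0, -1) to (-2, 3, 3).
-27 - exp(3) + exp(-1) - 3*sqrt(2)*sin(pi/4 + 3)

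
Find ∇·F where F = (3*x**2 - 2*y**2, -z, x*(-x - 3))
6*x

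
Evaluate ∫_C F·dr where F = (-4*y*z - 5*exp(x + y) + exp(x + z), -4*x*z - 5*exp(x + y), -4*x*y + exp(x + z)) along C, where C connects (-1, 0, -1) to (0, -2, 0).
-6*exp(-2) + 1 + 5*exp(-1)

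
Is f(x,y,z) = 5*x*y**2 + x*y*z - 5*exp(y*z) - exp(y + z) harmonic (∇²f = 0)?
No, ∇²f = 10*x - 5*y**2*exp(y*z) - 5*z**2*exp(y*z) - 2*exp(y + z)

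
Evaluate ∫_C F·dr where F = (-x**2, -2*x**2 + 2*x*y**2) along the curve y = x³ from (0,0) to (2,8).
1720/3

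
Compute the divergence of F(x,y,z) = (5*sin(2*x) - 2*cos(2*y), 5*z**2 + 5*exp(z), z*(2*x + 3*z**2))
2*x + 9*z**2 + 10*cos(2*x)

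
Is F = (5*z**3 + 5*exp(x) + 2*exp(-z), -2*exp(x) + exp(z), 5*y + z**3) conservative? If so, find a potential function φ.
No, ∇×F = (5 - exp(z), 15*z**2 - 2*exp(-z), -2*exp(x)) ≠ 0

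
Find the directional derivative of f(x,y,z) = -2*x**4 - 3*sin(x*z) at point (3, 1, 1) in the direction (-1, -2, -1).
2*sqrt(6)*(cos(3) + 18)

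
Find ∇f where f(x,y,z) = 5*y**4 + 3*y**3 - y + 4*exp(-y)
(0, 20*y**3 + 9*y**2 - 1 - 4*exp(-y), 0)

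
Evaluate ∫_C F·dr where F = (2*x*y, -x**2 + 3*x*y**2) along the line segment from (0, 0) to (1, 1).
13/12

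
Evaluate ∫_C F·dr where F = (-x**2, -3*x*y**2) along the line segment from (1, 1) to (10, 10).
-31329/4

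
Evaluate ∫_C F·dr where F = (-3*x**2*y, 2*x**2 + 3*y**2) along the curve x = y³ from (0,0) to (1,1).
27/70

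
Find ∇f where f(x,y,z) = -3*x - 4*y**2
(-3, -8*y, 0)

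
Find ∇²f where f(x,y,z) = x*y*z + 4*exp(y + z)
8*exp(y + z)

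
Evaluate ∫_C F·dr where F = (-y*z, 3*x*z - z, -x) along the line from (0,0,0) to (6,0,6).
-18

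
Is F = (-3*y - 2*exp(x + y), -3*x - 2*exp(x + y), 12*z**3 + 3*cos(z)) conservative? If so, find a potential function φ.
Yes, F is conservative. φ = -3*x*y + 3*z**4 - 2*exp(x + y) + 3*sin(z)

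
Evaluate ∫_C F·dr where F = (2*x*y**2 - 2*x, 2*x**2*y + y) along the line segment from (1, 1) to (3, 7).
456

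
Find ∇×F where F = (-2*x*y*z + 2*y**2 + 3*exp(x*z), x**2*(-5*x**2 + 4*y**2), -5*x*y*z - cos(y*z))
(z*(-5*x + sin(y*z)), -2*x*y + 3*x*exp(x*z) + 5*y*z, -20*x**3 + 8*x*y**2 + 2*x*z - 4*y)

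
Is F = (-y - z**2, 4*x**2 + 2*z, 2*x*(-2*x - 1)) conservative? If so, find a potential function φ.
No, ∇×F = (-2, 8*x - 2*z + 2, 8*x + 1) ≠ 0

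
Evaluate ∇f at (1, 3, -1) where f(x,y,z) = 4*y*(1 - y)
(0, -20, 0)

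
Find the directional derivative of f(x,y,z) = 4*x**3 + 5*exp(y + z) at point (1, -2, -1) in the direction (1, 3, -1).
2*sqrt(11)*(5 + 6*exp(3))*exp(-3)/11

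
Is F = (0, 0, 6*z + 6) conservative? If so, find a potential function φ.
Yes, F is conservative. φ = 3*z*(z + 2)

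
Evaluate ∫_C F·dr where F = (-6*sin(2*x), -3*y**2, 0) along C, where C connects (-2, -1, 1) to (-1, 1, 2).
-2 + 3*cos(2) - 3*cos(4)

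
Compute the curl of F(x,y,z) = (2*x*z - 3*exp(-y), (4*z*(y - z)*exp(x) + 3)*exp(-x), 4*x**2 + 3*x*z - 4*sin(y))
(-4*y + 8*z - 4*cos(y), -6*x - 3*z, -3*exp(-y) - 3*exp(-x))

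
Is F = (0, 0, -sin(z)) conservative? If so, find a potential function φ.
Yes, F is conservative. φ = cos(z)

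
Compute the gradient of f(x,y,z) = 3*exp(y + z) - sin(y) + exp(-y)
(0, 3*exp(y + z) - cos(y) - exp(-y), 3*exp(y + z))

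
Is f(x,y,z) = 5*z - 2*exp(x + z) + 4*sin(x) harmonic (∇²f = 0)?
No, ∇²f = -4*exp(x + z) - 4*sin(x)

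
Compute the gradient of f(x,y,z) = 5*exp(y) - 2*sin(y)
(0, 5*exp(y) - 2*cos(y), 0)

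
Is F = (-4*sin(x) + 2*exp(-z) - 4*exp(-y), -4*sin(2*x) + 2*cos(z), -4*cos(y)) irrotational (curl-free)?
No, ∇×F = (4*sin(y) + 2*sin(z), -2*exp(-z), -8*cos(2*x) - 4*exp(-y))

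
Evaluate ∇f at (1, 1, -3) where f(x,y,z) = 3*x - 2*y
(3, -2, 0)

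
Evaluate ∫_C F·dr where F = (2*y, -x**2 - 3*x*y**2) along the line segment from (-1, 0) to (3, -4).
364/3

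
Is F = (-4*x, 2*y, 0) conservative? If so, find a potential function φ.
Yes, F is conservative. φ = -2*x**2 + y**2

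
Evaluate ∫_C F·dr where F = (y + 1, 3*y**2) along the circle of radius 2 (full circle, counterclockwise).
-4*pi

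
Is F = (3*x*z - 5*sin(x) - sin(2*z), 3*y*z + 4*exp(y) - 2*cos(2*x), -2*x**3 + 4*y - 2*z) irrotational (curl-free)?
No, ∇×F = (4 - 3*y, 6*x**2 + 3*x - 2*cos(2*z), 4*sin(2*x))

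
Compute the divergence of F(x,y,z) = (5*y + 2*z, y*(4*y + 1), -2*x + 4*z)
8*y + 5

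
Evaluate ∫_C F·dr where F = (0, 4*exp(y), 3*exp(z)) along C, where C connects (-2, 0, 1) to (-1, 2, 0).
-3*E - 1 + 4*exp(2)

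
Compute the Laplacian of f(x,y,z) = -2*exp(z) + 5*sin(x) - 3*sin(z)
-2*exp(z) - 5*sin(x) + 3*sin(z)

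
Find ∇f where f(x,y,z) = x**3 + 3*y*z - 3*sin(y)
(3*x**2, 3*z - 3*cos(y), 3*y)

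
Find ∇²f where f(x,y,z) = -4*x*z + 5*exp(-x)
5*exp(-x)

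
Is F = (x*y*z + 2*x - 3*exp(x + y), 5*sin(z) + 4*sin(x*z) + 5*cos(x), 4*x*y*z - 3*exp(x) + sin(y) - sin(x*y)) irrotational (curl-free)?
No, ∇×F = (4*x*z - x*cos(x*y) - 4*x*cos(x*z) + cos(y) - 5*cos(z), x*y - 4*y*z + y*cos(x*y) + 3*exp(x), -x*z + 4*z*cos(x*z) + 3*exp(x + y) - 5*sin(x))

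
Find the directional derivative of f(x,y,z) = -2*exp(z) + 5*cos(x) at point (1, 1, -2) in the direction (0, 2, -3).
6*sqrt(13)*exp(-2)/13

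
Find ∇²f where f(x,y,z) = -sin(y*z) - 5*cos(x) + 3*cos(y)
y**2*sin(y*z) + z**2*sin(y*z) + 5*cos(x) - 3*cos(y)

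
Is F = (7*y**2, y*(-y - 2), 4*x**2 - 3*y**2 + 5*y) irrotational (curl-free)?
No, ∇×F = (5 - 6*y, -8*x, -14*y)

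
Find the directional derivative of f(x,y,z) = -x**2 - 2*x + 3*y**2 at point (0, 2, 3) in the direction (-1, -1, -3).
-10*sqrt(11)/11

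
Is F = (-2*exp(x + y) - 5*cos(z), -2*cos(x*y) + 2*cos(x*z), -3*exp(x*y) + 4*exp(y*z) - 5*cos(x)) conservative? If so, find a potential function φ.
No, ∇×F = (-3*x*exp(x*y) + 2*x*sin(x*z) + 4*z*exp(y*z), 3*y*exp(x*y) - 5*sin(x) + 5*sin(z), 2*y*sin(x*y) - 2*z*sin(x*z) + 2*exp(x + y)) ≠ 0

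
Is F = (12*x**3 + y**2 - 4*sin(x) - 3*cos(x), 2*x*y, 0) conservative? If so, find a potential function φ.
Yes, F is conservative. φ = 3*x**4 + x*y**2 - 3*sin(x) + 4*cos(x)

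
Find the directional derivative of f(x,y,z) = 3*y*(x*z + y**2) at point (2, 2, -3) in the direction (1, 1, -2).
-4*sqrt(6)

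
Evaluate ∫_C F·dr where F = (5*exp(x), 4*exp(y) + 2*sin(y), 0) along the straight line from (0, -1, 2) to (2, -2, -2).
-5 - 4*exp(-1) + 4*exp(-2) - 2*cos(2) + 2*cos(1) + 5*exp(2)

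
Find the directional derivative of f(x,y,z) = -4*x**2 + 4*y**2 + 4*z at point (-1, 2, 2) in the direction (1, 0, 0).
8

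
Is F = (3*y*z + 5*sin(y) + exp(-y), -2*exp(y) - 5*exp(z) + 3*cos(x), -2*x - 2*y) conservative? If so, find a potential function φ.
No, ∇×F = (5*exp(z) - 2, 3*y + 2, -3*z - 3*sin(x) - 5*cos(y) + exp(-y)) ≠ 0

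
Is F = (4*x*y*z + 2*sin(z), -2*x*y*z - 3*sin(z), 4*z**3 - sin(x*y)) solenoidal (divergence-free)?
No, ∇·F = 2*z*(-x + 2*y + 6*z)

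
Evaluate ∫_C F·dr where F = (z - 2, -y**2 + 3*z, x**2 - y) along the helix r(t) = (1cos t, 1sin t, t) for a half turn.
-4 - pi/2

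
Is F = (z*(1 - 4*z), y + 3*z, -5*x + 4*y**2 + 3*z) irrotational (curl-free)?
No, ∇×F = (8*y - 3, 6 - 8*z, 0)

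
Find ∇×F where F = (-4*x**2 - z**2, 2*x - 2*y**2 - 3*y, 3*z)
(0, -2*z, 2)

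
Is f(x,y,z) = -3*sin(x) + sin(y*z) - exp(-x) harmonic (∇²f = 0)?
No, ∇²f = -y**2*sin(y*z) - z**2*sin(y*z) + 3*sin(x) - exp(-x)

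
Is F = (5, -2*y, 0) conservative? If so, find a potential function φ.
Yes, F is conservative. φ = 5*x - y**2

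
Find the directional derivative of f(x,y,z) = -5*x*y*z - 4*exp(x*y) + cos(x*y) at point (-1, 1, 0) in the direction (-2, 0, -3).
sqrt(13)*(-15*E - 2*E*sin(1) + 8)*exp(-1)/13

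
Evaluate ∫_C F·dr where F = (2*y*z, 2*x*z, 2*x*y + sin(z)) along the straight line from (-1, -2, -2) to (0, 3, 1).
-cos(1) + cos(2) + 8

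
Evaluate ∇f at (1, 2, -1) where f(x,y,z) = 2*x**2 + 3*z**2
(4, 0, -6)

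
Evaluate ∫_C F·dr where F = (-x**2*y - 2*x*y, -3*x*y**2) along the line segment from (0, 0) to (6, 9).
-7965/2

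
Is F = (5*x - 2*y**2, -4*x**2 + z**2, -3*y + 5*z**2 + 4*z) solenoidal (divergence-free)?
No, ∇·F = 10*z + 9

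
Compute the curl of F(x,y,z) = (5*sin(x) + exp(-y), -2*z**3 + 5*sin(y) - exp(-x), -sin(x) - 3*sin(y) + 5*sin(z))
(6*z**2 - 3*cos(y), cos(x), exp(-y) + exp(-x))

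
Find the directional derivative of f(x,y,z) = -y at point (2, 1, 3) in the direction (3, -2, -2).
2*sqrt(17)/17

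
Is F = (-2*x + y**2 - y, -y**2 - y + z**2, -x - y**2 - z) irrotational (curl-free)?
No, ∇×F = (-2*y - 2*z, 1, 1 - 2*y)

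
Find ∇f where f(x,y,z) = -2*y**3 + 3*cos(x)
(-3*sin(x), -6*y**2, 0)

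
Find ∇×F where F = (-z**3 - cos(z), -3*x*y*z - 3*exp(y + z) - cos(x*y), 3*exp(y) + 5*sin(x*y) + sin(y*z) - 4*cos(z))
(3*x*y + 5*x*cos(x*y) + z*cos(y*z) + 3*exp(y) + 3*exp(y + z), -5*y*cos(x*y) - 3*z**2 + sin(z), y*(-3*z + sin(x*y)))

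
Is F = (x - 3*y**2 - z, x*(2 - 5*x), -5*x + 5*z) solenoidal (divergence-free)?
No, ∇·F = 6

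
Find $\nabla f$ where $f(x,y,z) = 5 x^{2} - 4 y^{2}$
(10*x, -8*y, 0)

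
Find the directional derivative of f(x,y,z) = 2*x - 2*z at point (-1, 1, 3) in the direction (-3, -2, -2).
-2*sqrt(17)/17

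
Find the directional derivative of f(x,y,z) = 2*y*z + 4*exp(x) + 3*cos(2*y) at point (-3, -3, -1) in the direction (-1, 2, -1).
sqrt(6)*((6*sin(6) + 1)*exp(3) - 2)*exp(-3)/3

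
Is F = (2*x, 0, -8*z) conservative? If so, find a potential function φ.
Yes, F is conservative. φ = x**2 - 4*z**2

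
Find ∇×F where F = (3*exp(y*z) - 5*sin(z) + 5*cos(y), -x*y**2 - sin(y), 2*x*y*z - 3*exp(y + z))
(2*x*z - 3*exp(y + z), -2*y*z + 3*y*exp(y*z) - 5*cos(z), -y**2 - 3*z*exp(y*z) + 5*sin(y))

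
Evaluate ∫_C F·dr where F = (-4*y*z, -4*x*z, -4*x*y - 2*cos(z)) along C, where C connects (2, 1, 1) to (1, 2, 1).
0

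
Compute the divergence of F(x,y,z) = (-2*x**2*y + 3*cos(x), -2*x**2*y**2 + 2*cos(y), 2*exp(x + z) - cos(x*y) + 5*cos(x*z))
-4*x**2*y - 4*x*y - 5*x*sin(x*z) + 2*exp(x + z) - 3*sin(x) - 2*sin(y)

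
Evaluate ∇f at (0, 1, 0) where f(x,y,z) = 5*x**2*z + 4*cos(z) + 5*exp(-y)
(0, -5*exp(-1), 0)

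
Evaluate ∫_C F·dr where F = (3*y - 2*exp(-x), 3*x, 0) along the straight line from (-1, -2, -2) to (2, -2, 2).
-18 - 2*E + 2*exp(-2)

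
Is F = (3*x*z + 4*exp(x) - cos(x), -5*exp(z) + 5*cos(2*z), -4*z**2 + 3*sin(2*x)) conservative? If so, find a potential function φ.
No, ∇×F = (5*exp(z) + 10*sin(2*z), 3*x - 6*cos(2*x), 0) ≠ 0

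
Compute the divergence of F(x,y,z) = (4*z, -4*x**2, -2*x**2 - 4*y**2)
0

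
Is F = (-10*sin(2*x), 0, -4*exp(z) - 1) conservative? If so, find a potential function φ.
Yes, F is conservative. φ = -z - 4*exp(z) + 5*cos(2*x)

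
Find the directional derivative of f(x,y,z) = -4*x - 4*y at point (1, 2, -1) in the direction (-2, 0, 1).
8*sqrt(5)/5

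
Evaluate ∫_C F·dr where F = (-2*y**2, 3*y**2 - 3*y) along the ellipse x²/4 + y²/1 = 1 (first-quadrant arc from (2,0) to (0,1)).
13/6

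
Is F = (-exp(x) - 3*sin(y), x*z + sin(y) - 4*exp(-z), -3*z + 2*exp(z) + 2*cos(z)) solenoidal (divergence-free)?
No, ∇·F = -exp(x) + 2*exp(z) - 2*sin(z) + cos(y) - 3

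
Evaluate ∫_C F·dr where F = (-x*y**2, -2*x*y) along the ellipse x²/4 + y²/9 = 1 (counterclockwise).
0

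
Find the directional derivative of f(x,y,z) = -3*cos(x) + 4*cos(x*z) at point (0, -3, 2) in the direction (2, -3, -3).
0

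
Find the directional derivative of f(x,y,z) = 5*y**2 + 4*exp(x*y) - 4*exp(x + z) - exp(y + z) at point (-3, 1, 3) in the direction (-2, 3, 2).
sqrt(17)*(-5*exp(7) - 44 + 30*exp(3))*exp(-3)/17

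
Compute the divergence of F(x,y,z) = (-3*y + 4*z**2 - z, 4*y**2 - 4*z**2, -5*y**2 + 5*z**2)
8*y + 10*z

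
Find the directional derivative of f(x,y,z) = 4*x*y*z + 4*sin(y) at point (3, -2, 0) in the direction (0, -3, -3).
2*sqrt(2)*(6 - cos(2))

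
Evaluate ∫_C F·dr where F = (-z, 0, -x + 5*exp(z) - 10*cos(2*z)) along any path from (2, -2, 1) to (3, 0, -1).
-10*sinh(1) + 5 + 10*sin(2)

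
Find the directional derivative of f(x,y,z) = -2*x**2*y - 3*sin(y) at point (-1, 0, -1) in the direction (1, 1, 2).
-5*sqrt(6)/6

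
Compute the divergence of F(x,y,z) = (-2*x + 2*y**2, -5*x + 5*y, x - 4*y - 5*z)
-2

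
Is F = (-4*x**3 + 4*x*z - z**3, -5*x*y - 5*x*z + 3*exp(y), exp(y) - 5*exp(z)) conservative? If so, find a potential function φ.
No, ∇×F = (5*x + exp(y), 4*x - 3*z**2, -5*y - 5*z) ≠ 0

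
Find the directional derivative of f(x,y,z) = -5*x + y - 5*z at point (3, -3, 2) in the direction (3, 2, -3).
sqrt(22)/11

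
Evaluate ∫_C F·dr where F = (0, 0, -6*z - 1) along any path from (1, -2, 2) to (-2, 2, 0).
14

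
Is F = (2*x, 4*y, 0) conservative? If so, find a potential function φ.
Yes, F is conservative. φ = x**2 + 2*y**2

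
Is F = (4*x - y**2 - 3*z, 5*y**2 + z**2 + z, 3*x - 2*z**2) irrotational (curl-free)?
No, ∇×F = (-2*z - 1, -6, 2*y)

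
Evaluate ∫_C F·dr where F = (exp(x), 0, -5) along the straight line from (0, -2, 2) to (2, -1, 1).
4 + exp(2)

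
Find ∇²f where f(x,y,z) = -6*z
0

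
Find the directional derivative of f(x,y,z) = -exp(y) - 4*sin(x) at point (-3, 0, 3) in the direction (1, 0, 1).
-2*sqrt(2)*cos(3)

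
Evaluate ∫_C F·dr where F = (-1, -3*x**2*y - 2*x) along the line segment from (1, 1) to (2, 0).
19/4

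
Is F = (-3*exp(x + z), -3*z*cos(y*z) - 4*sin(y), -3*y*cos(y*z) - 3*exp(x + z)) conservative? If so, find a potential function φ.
Yes, F is conservative. φ = -3*exp(x + z) - 3*sin(y*z) + 4*cos(y)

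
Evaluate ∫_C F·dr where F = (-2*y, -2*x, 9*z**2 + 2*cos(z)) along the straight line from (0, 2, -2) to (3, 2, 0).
2*sin(2) + 12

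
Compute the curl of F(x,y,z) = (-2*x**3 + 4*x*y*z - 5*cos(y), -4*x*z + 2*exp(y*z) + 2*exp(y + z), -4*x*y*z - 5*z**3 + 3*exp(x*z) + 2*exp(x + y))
(-4*x*z + 4*x - 2*y*exp(y*z) + 2*exp(x + y) - 2*exp(y + z), 4*x*y + 4*y*z - 3*z*exp(x*z) - 2*exp(x + y), -4*x*z - 4*z - 5*sin(y))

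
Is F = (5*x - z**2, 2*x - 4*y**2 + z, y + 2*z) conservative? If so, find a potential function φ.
No, ∇×F = (0, -2*z, 2) ≠ 0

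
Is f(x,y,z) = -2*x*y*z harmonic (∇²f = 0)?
Yes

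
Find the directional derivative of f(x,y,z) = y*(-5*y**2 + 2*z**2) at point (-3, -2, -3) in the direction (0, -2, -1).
12*sqrt(5)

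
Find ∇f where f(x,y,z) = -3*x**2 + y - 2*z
(-6*x, 1, -2)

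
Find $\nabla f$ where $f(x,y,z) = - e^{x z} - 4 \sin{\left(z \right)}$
(-z*exp(x*z), 0, -x*exp(x*z) - 4*cos(z))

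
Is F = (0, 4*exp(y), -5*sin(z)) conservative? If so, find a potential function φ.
Yes, F is conservative. φ = 4*exp(y) + 5*cos(z)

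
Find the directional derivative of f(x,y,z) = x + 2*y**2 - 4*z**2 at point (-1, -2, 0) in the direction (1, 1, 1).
-7*sqrt(3)/3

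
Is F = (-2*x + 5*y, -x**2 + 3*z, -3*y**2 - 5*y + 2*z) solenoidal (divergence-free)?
Yes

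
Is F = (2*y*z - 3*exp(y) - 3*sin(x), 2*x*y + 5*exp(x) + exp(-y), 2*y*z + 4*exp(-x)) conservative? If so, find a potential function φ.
No, ∇×F = (2*z, 2*y + 4*exp(-x), 2*y - 2*z + 5*exp(x) + 3*exp(y)) ≠ 0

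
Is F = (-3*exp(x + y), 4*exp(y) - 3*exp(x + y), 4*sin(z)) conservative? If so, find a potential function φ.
Yes, F is conservative. φ = 4*exp(y) - 3*exp(x + y) - 4*cos(z)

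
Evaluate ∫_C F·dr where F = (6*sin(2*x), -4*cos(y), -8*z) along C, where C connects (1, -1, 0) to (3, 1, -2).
-16 - 8*sin(1) - 3*cos(6) + 3*cos(2)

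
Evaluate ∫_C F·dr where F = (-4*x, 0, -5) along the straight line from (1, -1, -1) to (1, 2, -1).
0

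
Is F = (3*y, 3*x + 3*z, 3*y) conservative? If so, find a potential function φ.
Yes, F is conservative. φ = 3*y*(x + z)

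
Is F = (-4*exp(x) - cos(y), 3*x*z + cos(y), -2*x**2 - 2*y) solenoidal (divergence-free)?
No, ∇·F = -4*exp(x) - sin(y)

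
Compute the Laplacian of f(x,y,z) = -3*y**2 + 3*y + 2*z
-6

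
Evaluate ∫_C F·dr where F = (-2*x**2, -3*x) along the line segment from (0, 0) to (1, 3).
-31/6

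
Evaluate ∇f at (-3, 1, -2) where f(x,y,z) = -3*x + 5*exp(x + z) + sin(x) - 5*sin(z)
(-3 + cos(3) + 5*exp(-5), 0, 5*exp(-5) - 5*cos(2))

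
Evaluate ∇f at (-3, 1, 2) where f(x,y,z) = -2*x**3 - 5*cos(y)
(-54, 5*sin(1), 0)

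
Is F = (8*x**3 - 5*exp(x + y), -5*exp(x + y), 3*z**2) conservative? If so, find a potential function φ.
Yes, F is conservative. φ = 2*x**4 + z**3 - 5*exp(x + y)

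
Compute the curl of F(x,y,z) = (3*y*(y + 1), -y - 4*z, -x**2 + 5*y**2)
(10*y + 4, 2*x, -6*y - 3)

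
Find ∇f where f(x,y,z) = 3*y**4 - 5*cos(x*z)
(5*z*sin(x*z), 12*y**3, 5*x*sin(x*z))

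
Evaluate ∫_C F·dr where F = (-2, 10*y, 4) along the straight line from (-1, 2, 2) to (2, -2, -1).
-18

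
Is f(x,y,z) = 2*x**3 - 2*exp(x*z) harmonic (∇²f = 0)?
No, ∇²f = -2*x**2*exp(x*z) + 12*x - 2*z**2*exp(x*z)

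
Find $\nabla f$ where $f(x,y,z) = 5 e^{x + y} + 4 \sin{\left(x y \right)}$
(4*y*cos(x*y) + 5*exp(x + y), 4*x*cos(x*y) + 5*exp(x + y), 0)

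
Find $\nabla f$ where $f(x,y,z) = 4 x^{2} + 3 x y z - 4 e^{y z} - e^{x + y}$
(8*x + 3*y*z - exp(x + y), 3*x*z - 4*z*exp(y*z) - exp(x + y), y*(3*x - 4*exp(y*z)))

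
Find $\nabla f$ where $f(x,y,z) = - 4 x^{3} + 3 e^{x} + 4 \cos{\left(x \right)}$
(-12*x**2 + 3*exp(x) - 4*sin(x), 0, 0)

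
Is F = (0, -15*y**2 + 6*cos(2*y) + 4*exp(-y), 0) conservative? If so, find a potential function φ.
Yes, F is conservative. φ = -5*y**3 + 3*sin(2*y) - 4*exp(-y)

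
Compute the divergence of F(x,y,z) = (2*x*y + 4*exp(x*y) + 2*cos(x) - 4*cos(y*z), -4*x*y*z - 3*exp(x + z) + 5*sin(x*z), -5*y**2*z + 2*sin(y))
-4*x*z - 5*y**2 + 4*y*exp(x*y) + 2*y - 2*sin(x)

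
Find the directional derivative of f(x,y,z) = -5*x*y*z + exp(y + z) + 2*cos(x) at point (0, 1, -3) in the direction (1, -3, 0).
3*sqrt(10)*(-1 + 5*exp(2))*exp(-2)/10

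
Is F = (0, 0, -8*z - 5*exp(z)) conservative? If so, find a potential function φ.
Yes, F is conservative. φ = -4*z**2 - 5*exp(z)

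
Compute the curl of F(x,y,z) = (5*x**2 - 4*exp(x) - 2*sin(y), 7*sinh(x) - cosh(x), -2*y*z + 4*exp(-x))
(-2*z, 4*exp(-x), 2*cos(y) - sinh(x) + 7*cosh(x))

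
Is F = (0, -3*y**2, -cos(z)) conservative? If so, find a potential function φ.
Yes, F is conservative. φ = -y**3 - sin(z)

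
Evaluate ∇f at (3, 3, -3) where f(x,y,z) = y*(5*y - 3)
(0, 27, 0)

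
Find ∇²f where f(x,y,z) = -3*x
0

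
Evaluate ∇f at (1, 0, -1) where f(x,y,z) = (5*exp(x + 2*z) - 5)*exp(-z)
(5, 0, 5 + 5*E)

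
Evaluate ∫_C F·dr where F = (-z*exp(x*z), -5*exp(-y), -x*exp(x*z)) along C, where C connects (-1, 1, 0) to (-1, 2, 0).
5*(1 - E)*exp(-2)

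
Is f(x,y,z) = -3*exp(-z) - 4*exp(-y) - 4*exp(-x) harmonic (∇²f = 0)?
No, ∇²f = -3*exp(-z) - 4*exp(-y) - 4*exp(-x)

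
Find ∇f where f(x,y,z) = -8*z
(0, 0, -8)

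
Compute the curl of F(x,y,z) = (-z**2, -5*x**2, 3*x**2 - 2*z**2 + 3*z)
(0, -6*x - 2*z, -10*x)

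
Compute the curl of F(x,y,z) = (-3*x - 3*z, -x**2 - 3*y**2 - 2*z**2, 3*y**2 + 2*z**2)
(6*y + 4*z, -3, -2*x)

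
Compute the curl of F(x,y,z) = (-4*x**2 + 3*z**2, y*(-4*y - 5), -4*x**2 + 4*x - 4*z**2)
(0, 8*x + 6*z - 4, 0)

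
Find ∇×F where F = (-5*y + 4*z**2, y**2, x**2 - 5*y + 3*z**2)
(-5, -2*x + 8*z, 5)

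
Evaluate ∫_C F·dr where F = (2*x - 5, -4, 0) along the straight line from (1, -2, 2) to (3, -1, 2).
-6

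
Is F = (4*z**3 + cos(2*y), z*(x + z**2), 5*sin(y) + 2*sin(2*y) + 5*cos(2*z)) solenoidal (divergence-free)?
No, ∇·F = -10*sin(2*z)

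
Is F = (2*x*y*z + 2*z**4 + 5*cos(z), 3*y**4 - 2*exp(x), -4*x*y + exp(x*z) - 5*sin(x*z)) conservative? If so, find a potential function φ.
No, ∇×F = (-4*x, 2*x*y + 4*y + 8*z**3 - z*exp(x*z) + 5*z*cos(x*z) - 5*sin(z), -2*x*z - 2*exp(x)) ≠ 0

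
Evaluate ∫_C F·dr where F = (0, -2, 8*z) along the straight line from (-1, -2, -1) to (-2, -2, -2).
12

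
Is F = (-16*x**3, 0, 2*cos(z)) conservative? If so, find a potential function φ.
Yes, F is conservative. φ = -4*x**4 + 2*sin(z)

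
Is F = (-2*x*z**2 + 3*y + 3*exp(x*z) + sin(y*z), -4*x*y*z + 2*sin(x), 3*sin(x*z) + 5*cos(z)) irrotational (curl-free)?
No, ∇×F = (4*x*y, -4*x*z + 3*x*exp(x*z) + y*cos(y*z) - 3*z*cos(x*z), -4*y*z - z*cos(y*z) + 2*cos(x) - 3)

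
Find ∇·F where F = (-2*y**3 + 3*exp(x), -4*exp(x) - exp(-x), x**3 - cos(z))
3*exp(x) + sin(z)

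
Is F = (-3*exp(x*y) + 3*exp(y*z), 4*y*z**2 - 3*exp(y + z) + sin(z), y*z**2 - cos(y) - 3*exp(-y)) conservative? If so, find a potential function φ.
No, ∇×F = (-8*y*z + z**2 + 3*exp(y + z) + sin(y) - cos(z) + 3*exp(-y), 3*y*exp(y*z), 3*x*exp(x*y) - 3*z*exp(y*z)) ≠ 0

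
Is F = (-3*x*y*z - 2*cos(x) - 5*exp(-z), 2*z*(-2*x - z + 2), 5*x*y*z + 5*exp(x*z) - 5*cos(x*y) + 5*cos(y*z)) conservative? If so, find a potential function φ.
No, ∇×F = (5*x*z + 5*x*sin(x*y) + 4*x - 5*z*sin(y*z) + 4*z - 4, -3*x*y - 5*y*z - 5*y*sin(x*y) - 5*z*exp(x*z) + 5*exp(-z), z*(3*x - 4)) ≠ 0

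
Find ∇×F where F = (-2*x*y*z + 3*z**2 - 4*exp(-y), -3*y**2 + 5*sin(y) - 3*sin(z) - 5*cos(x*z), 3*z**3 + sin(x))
(-5*x*sin(x*z) + 3*cos(z), -2*x*y + 6*z - cos(x), 2*x*z + 5*z*sin(x*z) - 4*exp(-y))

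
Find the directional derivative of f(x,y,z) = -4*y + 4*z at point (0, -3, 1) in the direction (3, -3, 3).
8*sqrt(3)/3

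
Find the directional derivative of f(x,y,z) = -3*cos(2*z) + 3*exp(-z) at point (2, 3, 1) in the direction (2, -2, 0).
0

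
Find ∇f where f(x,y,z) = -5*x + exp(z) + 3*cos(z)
(-5, 0, exp(z) - 3*sin(z))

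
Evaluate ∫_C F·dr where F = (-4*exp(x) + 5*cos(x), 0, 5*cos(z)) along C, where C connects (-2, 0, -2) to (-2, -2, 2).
10*sin(2)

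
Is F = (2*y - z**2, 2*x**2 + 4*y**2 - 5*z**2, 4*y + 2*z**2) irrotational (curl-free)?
No, ∇×F = (10*z + 4, -2*z, 4*x - 2)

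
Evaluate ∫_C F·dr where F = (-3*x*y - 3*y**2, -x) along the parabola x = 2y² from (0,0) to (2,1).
-127/15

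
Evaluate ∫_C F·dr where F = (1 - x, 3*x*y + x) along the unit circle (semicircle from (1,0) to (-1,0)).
pi/2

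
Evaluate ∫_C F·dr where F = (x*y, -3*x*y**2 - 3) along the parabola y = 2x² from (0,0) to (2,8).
-6256/7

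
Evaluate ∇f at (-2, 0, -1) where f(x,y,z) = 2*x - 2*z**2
(2, 0, 4)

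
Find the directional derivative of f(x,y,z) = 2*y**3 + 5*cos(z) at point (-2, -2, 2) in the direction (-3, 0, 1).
-sqrt(10)*sin(2)/2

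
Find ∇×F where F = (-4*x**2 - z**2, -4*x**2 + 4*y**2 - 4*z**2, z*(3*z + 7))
(8*z, -2*z, -8*x)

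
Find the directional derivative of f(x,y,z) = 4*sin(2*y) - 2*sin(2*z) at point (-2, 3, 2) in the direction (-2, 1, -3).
2*sqrt(14)*(3*cos(4) + 2*cos(6))/7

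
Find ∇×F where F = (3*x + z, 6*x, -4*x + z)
(0, 5, 6)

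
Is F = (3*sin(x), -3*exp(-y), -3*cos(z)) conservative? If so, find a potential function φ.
Yes, F is conservative. φ = -3*sin(z) - 3*cos(x) + 3*exp(-y)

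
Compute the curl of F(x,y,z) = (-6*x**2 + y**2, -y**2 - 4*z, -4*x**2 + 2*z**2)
(4, 8*x, -2*y)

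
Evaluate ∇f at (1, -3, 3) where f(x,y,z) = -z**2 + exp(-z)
(0, 0, -6 - exp(-3))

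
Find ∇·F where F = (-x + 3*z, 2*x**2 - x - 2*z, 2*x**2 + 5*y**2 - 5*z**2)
-10*z - 1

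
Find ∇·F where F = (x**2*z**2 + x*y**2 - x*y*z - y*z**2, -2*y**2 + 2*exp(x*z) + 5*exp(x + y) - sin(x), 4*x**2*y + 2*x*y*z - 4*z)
2*x*y + 2*x*z**2 + y**2 - y*z - 4*y + 5*exp(x + y) - 4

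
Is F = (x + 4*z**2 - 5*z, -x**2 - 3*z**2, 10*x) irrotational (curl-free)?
No, ∇×F = (6*z, 8*z - 15, -2*x)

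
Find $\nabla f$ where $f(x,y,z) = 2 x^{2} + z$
(4*x, 0, 1)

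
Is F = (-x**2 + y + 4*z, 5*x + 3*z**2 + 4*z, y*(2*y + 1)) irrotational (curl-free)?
No, ∇×F = (4*y - 6*z - 3, 4, 4)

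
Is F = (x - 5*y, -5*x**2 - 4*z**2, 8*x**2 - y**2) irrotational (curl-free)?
No, ∇×F = (-2*y + 8*z, -16*x, 5 - 10*x)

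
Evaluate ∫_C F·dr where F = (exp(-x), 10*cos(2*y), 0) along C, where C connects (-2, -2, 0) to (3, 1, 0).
5*sin(4) - exp(-3) + 5*sin(2) + exp(2)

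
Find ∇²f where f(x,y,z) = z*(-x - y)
0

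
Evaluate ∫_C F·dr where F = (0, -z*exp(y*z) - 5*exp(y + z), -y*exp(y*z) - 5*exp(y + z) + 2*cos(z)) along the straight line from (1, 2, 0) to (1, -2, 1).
-5*exp(-1) - exp(-2) + 1 + 2*sin(1) + 5*exp(2)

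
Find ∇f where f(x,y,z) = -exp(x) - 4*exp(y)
(-exp(x), -4*exp(y), 0)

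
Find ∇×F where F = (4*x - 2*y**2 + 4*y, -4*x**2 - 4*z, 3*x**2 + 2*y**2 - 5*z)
(4*y + 4, -6*x, -8*x + 4*y - 4)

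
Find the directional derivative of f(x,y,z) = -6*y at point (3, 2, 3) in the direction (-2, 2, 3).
-12*sqrt(17)/17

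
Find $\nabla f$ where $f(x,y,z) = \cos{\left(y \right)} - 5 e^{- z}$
(0, -sin(y), 5*exp(-z))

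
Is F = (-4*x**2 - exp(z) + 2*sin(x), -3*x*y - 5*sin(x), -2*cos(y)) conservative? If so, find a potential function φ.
No, ∇×F = (2*sin(y), -exp(z), -3*y - 5*cos(x)) ≠ 0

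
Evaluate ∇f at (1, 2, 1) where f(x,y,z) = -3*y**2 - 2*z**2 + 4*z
(0, -12, 0)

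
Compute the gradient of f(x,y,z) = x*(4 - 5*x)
(4 - 10*x, 0, 0)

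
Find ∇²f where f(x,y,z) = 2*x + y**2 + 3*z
2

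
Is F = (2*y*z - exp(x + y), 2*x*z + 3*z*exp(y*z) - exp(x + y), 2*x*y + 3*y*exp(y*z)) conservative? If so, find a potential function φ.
Yes, F is conservative. φ = 2*x*y*z + 3*exp(y*z) - exp(x + y)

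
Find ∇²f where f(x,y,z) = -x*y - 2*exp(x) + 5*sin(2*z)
-2*exp(x) - 20*sin(2*z)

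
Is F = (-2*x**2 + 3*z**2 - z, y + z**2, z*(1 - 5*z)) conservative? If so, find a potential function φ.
No, ∇×F = (-2*z, 6*z - 1, 0) ≠ 0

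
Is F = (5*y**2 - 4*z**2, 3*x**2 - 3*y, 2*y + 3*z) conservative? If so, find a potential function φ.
No, ∇×F = (2, -8*z, 6*x - 10*y) ≠ 0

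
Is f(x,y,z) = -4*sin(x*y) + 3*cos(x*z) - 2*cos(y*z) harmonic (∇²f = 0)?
No, ∇²f = 4*x**2*sin(x*y) - 3*x**2*cos(x*z) + 4*y**2*sin(x*y) + 2*y**2*cos(y*z) - 3*z**2*cos(x*z) + 2*z**2*cos(y*z)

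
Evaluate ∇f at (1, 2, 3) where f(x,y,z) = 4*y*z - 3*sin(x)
(-3*cos(1), 12, 8)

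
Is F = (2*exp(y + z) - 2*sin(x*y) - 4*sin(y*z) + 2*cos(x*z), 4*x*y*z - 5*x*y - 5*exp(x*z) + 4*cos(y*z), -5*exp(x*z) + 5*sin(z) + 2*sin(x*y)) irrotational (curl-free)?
No, ∇×F = (-4*x*y + 5*x*exp(x*z) + 2*x*cos(x*y) + 4*y*sin(y*z), -2*x*sin(x*z) - 2*y*cos(x*y) - 4*y*cos(y*z) + 5*z*exp(x*z) + 2*exp(y + z), 2*x*cos(x*y) + 4*y*z - 5*y - 5*z*exp(x*z) + 4*z*cos(y*z) - 2*exp(y + z))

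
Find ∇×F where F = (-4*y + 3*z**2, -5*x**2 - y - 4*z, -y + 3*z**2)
(3, 6*z, 4 - 10*x)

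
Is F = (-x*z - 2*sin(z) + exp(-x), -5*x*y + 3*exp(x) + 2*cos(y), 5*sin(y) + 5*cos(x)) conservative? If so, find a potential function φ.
No, ∇×F = (5*cos(y), -x + 5*sin(x) - 2*cos(z), -5*y + 3*exp(x)) ≠ 0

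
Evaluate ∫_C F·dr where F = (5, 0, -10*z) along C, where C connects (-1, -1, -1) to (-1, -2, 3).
-40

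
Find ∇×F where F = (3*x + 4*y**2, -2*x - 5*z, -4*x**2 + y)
(6, 8*x, -8*y - 2)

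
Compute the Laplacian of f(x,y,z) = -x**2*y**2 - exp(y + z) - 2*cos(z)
-2*x**2 - 2*y**2 - 2*exp(y + z) + 2*cos(z)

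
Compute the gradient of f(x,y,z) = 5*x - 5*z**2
(5, 0, -10*z)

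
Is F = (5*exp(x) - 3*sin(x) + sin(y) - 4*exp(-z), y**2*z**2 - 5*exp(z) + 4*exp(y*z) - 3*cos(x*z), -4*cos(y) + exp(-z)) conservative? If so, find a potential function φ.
No, ∇×F = (-3*x*sin(x*z) - 2*y**2*z - 4*y*exp(y*z) + 5*exp(z) + 4*sin(y), 4*exp(-z), 3*z*sin(x*z) - cos(y)) ≠ 0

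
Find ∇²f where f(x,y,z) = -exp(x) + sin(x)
-exp(x) - sin(x)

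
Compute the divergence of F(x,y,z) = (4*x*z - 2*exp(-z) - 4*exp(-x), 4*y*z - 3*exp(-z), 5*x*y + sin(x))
8*z + 4*exp(-x)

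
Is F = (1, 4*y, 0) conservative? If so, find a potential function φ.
Yes, F is conservative. φ = x + 2*y**2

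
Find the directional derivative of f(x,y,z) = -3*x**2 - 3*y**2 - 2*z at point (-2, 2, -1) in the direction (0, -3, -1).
19*sqrt(10)/5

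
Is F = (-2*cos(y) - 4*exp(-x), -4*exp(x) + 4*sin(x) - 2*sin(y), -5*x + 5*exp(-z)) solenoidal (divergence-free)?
No, ∇·F = -2*cos(y) - 5*exp(-z) + 4*exp(-x)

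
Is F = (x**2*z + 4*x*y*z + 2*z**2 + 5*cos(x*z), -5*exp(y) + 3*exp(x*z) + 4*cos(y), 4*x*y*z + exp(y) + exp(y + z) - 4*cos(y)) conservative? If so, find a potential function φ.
No, ∇×F = (4*x*z - 3*x*exp(x*z) + exp(y) + exp(y + z) + 4*sin(y), x**2 + 4*x*y - 5*x*sin(x*z) - 4*y*z + 4*z, z*(-4*x + 3*exp(x*z))) ≠ 0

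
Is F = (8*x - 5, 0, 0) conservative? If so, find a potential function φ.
Yes, F is conservative. φ = x*(4*x - 5)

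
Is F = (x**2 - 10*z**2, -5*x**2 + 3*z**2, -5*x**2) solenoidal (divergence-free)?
No, ∇·F = 2*x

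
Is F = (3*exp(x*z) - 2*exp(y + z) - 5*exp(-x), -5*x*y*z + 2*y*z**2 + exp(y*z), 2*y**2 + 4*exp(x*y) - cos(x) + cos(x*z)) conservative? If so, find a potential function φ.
No, ∇×F = (5*x*y + 4*x*exp(x*y) - 4*y*z - y*exp(y*z) + 4*y, 3*x*exp(x*z) - 4*y*exp(x*y) + z*sin(x*z) - 2*exp(y + z) - sin(x), -5*y*z + 2*exp(y + z)) ≠ 0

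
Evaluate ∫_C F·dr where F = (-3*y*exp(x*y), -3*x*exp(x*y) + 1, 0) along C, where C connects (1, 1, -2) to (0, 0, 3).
-4 + 3*E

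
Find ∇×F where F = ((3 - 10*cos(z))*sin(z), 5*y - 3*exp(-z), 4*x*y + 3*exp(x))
(4*x - 3*exp(-z), -4*y - 3*exp(x) + 3*cos(z) - 10*cos(2*z), 0)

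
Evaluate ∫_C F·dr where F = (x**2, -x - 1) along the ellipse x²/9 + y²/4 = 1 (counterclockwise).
-6*pi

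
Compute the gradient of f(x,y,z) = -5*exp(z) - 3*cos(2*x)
(6*sin(2*x), 0, -5*exp(z))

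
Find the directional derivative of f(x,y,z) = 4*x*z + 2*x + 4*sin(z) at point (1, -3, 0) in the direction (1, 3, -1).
-6*sqrt(11)/11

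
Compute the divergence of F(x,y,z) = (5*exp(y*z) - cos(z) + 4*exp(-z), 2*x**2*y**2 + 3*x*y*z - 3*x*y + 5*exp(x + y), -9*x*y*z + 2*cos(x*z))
4*x**2*y - 9*x*y + 3*x*z - 2*x*sin(x*z) - 3*x + 5*exp(x + y)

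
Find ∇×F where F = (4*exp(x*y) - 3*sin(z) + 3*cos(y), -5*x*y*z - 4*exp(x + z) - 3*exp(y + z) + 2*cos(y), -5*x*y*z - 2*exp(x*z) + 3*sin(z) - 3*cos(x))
(5*x*y - 5*x*z + 4*exp(x + z) + 3*exp(y + z), 5*y*z + 2*z*exp(x*z) - 3*sin(x) - 3*cos(z), -4*x*exp(x*y) - 5*y*z - 4*exp(x + z) + 3*sin(y))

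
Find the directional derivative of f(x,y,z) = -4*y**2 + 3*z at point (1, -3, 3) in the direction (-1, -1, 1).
-7*sqrt(3)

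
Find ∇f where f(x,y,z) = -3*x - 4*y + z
(-3, -4, 1)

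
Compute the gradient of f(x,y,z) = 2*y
(0, 2, 0)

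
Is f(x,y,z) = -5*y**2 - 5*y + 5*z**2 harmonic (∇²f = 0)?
Yes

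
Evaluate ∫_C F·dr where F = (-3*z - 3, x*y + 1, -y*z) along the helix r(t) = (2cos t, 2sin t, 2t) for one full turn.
-8*pi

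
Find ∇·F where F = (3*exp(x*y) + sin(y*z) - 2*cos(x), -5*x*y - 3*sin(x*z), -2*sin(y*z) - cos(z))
-5*x + 3*y*exp(x*y) - 2*y*cos(y*z) + 2*sin(x) + sin(z)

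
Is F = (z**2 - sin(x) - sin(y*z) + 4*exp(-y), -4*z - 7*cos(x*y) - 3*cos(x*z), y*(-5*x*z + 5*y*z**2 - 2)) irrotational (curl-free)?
No, ∇×F = (-5*x*z - 3*x*sin(x*z) + 10*y*z**2 + 2, 5*y*z - y*cos(y*z) + 2*z, 7*y*sin(x*y) + 3*z*sin(x*z) + z*cos(y*z) + 4*exp(-y))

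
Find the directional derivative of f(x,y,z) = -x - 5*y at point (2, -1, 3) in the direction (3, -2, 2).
7*sqrt(17)/17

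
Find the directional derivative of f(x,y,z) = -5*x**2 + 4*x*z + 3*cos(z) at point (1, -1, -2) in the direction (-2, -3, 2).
2*sqrt(17)*(3*sin(2) + 22)/17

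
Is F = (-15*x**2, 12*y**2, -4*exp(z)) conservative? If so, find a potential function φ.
Yes, F is conservative. φ = -5*x**3 + 4*y**3 - 4*exp(z)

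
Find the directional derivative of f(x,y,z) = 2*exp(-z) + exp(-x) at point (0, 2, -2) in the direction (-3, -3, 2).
sqrt(22)*(3 - 4*exp(2))/22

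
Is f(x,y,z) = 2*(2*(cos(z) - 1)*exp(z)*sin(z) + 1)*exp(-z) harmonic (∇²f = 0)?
No, ∇²f = 4*sin(z) - 8*sin(2*z) + 2*exp(-z)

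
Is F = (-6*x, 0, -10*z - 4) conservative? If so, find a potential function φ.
Yes, F is conservative. φ = -3*x**2 - 5*z**2 - 4*z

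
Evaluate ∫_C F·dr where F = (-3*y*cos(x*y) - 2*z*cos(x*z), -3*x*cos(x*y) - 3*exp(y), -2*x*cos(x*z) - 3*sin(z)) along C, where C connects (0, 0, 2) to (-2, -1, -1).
-5*sin(2) - 3*exp(-1) - 3*cos(2) + 3*cos(1) + 3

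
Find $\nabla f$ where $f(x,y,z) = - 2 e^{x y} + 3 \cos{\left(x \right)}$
(-2*y*exp(x*y) - 3*sin(x), -2*x*exp(x*y), 0)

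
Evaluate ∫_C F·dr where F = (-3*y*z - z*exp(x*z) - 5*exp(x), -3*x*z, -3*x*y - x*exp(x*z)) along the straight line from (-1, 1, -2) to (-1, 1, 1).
-exp(-1) + exp(2) + 9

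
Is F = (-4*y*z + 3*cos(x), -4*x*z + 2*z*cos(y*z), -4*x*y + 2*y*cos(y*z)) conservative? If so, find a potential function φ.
Yes, F is conservative. φ = -4*x*y*z + 3*sin(x) + 2*sin(y*z)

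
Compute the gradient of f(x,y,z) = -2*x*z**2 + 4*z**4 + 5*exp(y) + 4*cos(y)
(-2*z**2, 5*exp(y) - 4*sin(y), 4*z*(-x + 4*z**2))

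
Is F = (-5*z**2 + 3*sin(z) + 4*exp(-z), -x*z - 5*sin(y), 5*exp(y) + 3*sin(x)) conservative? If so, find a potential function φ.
No, ∇×F = (x + 5*exp(y), -10*z - 3*cos(x) + 3*cos(z) - 4*exp(-z), -z) ≠ 0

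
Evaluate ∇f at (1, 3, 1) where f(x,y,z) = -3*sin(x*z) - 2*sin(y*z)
(-3*cos(1), -2*cos(3), -3*cos(1) - 6*cos(3))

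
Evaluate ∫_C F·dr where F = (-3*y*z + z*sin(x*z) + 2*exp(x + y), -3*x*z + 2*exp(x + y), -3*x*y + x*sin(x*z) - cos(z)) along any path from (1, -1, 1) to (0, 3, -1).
-6 + cos(1) + 2*sin(1) + 2*exp(3)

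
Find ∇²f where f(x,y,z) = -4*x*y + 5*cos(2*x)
-20*cos(2*x)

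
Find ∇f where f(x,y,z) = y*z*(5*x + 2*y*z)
(5*y*z, z*(5*x + 4*y*z), y*(5*x + 4*y*z))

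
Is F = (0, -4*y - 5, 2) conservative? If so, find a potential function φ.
Yes, F is conservative. φ = -2*y**2 - 5*y + 2*z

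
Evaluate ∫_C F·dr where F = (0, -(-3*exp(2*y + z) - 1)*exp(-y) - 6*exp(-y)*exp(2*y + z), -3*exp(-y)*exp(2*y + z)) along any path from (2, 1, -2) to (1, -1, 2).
-8*sinh(1)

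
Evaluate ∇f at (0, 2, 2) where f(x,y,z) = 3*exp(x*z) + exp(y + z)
(6, exp(4), exp(4))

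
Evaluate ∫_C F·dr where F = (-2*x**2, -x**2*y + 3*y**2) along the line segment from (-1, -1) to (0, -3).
-83/3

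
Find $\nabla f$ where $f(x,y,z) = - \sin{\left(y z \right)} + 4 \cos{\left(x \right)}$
(-4*sin(x), -z*cos(y*z), -y*cos(y*z))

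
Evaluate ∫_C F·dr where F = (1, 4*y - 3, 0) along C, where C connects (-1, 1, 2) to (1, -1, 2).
8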